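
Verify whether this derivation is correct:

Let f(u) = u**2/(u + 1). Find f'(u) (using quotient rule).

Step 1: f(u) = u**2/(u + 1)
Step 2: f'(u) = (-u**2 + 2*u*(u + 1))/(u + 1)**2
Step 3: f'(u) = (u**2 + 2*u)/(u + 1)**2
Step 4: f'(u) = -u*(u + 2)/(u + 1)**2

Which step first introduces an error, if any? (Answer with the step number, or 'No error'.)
Step 4

Step 4 is incorrect due to a sign flip.
The step shows: -u*(u + 2)/(u + 1)**2
The correct value should be: u*(u + 2)/(u + 1)**2

Explanation: The sign of the whole expression was flipped: the term u*(u + 2)/(u + 1)**2 was incorrectly written as -u*(u + 2)/(u + 1)**2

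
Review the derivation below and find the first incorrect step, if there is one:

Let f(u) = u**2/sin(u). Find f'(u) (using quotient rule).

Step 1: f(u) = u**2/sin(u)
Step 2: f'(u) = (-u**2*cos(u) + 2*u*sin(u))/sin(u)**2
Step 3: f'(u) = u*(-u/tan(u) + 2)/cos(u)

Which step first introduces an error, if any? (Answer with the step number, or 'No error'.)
Step 3

Step 3 is incorrect due to a wrong trig function.
The step shows: u*(-u/tan(u) + 2)/cos(u)
The correct value should be: u*(-u/tan(u) + 2)/sin(u)

Explanation: sin(u) was incorrectly written as cos(u): the term u*(-u/tan(u) + 2)/sin(u) was incorrectly written as u*(-u/tan(u) + 2)/cos(u)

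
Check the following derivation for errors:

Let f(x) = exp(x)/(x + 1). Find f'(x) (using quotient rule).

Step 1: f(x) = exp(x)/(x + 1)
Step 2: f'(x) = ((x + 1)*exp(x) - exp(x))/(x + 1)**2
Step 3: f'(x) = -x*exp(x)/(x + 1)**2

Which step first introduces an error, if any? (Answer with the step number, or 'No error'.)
Step 3

Step 3 is incorrect due to a sign flip.
The step shows: -x*exp(x)/(x + 1)**2
The correct value should be: x*exp(x)/(x + 1)**2

Explanation: The sign of the whole expression was flipped: the term x*exp(x)/(x + 1)**2 was incorrectly written as -x*exp(x)/(x + 1)**2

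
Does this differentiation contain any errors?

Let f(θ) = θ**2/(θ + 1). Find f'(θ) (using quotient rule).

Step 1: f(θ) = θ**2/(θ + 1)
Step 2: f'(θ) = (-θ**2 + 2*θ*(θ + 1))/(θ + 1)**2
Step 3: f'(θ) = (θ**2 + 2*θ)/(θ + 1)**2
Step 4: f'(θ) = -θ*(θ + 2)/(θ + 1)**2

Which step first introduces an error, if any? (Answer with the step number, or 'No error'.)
Step 4

Step 4 is incorrect due to a sign flip.
The step shows: -θ*(θ + 2)/(θ + 1)**2
The correct value should be: θ*(θ + 2)/(θ + 1)**2

Explanation: The sign of the whole expression was flipped: the term θ*(θ + 2)/(θ + 1)**2 was incorrectly written as -θ*(θ + 2)/(θ + 1)**2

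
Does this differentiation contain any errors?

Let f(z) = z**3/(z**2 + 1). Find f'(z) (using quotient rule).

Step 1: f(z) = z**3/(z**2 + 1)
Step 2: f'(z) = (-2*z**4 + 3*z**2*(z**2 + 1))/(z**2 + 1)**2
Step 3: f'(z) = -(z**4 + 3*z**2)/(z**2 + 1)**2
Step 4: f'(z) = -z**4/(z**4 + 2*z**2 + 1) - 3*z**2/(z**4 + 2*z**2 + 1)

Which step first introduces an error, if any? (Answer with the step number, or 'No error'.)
Step 3

Step 3 is incorrect due to a sign flip.
The step shows: -(z**4 + 3*z**2)/(z**2 + 1)**2
The correct value should be: (z**4 + 3*z**2)/(z**2 + 1)**2

Explanation: The sign of the whole expression was flipped: the term (z**4 + 3*z**2)/(z**2 + 1)**2 was incorrectly written as -(z**4 + 3*z**2)/(z**2 + 1)**2
The later steps are derived from this incorrect expression, so the error originates in Step 3.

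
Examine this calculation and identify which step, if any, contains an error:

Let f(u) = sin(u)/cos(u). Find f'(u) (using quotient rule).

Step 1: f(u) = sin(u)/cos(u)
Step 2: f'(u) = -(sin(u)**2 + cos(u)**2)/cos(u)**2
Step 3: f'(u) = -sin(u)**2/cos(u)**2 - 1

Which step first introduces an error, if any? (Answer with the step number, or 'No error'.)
Step 2

Step 2 is incorrect due to a sign flip.
The step shows: -(sin(u)**2 + cos(u)**2)/cos(u)**2
The correct value should be: (sin(u)**2 + cos(u)**2)/cos(u)**2

Explanation: The sign of the whole expression was flipped: the term (sin(u)**2 + cos(u)**2)/cos(u)**2 was incorrectly written as -(sin(u)**2 + cos(u)**2)/cos(u)**2
The later steps are derived from this incorrect expression, so the error originates in Step 2.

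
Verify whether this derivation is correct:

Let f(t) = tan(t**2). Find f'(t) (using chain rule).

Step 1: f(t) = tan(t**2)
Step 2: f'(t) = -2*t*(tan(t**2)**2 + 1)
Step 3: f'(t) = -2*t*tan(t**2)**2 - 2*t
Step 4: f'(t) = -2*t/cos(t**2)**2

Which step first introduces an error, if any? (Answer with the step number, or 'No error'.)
Step 2

Step 2 is incorrect due to a sign flip.
The step shows: -2*t*(tan(t**2)**2 + 1)
The correct value should be: 2*t*(tan(t**2)**2 + 1)

Explanation: The sign of the whole expression was flipped: the term 2*t*(tan(t**2)**2 + 1) was incorrectly written as -2*t*(tan(t**2)**2 + 1)
The later steps are derived from this incorrect expression, so the error originates in Step 2.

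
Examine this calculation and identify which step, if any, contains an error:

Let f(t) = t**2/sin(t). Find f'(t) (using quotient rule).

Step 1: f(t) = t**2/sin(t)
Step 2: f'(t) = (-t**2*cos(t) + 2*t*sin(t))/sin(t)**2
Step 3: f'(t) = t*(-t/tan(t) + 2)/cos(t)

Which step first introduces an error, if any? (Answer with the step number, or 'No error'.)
Step 3

Step 3 is incorrect due to a wrong trig function.
The step shows: t*(-t/tan(t) + 2)/cos(t)
The correct value should be: t*(-t/tan(t) + 2)/sin(t)

Explanation: sin(t) was incorrectly written as cos(t): the term t*(-t/tan(t) + 2)/sin(t) was incorrectly written as t*(-t/tan(t) + 2)/cos(t)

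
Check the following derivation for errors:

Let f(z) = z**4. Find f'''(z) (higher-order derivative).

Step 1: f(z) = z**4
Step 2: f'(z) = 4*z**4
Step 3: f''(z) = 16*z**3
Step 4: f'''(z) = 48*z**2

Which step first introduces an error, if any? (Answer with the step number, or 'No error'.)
Step 2

Step 2 is incorrect due to a wrong exponent.
The step shows: 4*z**4
The correct value should be: 4*z**3

Explanation: The exponent 3 on z was incorrectly written as 4: the term 4*z**3 was incorrectly written as 4*z**4
The later steps are derived from this incorrect expression, so the error originates in Step 2.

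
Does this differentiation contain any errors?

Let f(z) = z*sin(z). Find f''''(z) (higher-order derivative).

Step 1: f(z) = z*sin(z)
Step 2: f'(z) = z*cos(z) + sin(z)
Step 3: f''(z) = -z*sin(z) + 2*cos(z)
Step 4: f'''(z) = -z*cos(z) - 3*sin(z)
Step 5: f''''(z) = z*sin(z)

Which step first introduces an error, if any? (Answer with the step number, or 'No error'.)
Step 5

Step 5 is incorrect due to a dropped term.
The step shows: z*sin(z)
The correct value should be: z*sin(z) - 4*cos(z)

Explanation: A term was dropped: the term -4*cos(z) was incorrectly omitted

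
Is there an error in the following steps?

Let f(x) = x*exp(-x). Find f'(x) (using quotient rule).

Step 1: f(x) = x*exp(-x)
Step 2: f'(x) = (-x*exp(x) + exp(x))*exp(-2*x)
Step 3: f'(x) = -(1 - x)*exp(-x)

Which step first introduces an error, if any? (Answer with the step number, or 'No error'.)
Step 3

Step 3 is incorrect due to a sign flip.
The step shows: -(1 - x)*exp(-x)
The correct value should be: (1 - x)*exp(-x)

Explanation: The sign of the whole expression was flipped: the term (1 - x)*exp(-x) was incorrectly written as -(1 - x)*exp(-x)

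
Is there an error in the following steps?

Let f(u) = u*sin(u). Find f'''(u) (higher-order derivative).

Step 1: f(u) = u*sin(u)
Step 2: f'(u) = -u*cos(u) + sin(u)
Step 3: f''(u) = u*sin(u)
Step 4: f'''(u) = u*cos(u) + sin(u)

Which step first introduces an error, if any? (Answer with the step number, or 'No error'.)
Step 2

Step 2 is incorrect due to a sign flip.
The step shows: -u*cos(u) + sin(u)
The correct value should be: u*cos(u) + sin(u)

Explanation: The sign of one term was flipped: the term u*cos(u) was incorrectly written as -u*cos(u)
The later steps are derived from this incorrect expression, so the error originates in Step 2.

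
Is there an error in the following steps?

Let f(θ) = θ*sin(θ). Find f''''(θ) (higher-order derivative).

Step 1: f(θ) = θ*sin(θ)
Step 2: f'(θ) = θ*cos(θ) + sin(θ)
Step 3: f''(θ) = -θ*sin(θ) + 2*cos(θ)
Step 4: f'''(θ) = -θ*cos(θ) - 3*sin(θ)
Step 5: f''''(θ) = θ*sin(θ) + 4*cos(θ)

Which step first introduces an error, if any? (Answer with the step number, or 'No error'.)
Step 5

Step 5 is incorrect due to a sign flip.
The step shows: θ*sin(θ) + 4*cos(θ)
The correct value should be: θ*sin(θ) - 4*cos(θ)

Explanation: The sign of one term was flipped: the term -4*cos(θ) was incorrectly written as 4*cos(θ)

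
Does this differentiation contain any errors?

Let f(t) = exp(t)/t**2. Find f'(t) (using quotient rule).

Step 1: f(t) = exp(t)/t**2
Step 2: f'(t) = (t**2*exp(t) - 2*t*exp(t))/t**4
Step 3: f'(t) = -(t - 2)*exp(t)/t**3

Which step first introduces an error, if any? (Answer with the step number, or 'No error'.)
Step 3

Step 3 is incorrect due to a sign flip.
The step shows: -(t - 2)*exp(t)/t**3
The correct value should be: (t - 2)*exp(t)/t**3

Explanation: The sign of the whole expression was flipped: the term (t - 2)*exp(t)/t**3 was incorrectly written as -(t - 2)*exp(t)/t**3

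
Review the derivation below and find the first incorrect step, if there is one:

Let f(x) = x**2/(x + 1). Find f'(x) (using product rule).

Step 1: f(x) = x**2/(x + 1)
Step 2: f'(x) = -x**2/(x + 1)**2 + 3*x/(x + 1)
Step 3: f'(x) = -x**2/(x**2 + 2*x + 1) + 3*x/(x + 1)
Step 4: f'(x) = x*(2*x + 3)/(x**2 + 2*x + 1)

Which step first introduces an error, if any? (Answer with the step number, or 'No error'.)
Step 2

Step 2 is incorrect due to a wrong coefficient.
The step shows: -x**2/(x + 1)**2 + 3*x/(x + 1)
The correct value should be: -x**2/(x + 1)**2 + 2*x/(x + 1)

Explanation: The coefficient 2 was incorrectly written as 3: the term 2*x/(x + 1) was incorrectly written as 3*x/(x + 1)
The later steps are derived from this incorrect expression, so the error originates in Step 2.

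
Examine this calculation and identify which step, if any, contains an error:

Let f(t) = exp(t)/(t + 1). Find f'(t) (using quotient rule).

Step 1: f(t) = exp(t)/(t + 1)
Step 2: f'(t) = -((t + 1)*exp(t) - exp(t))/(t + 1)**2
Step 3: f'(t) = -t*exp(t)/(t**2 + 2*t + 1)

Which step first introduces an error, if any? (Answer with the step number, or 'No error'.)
Step 2

Step 2 is incorrect due to a sign flip.
The step shows: -((t + 1)*exp(t) - exp(t))/(t + 1)**2
The correct value should be: ((t + 1)*exp(t) - exp(t))/(t + 1)**2

Explanation: The sign of the whole expression was flipped: the term ((t + 1)*exp(t) - exp(t))/(t + 1)**2 was incorrectly written as -((t + 1)*exp(t) - exp(t))/(t + 1)**2
The later steps are derived from this incorrect expression, so the error originates in Step 2.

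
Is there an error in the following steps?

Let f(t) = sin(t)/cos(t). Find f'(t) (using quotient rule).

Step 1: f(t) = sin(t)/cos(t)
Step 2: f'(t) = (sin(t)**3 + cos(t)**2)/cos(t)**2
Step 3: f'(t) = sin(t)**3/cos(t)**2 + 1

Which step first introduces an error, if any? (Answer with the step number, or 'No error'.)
Step 2

Step 2 is incorrect due to a wrong exponent.
The step shows: (sin(t)**3 + cos(t)**2)/cos(t)**2
The correct value should be: (sin(t)**2 + cos(t)**2)/cos(t)**2

Explanation: The exponent 2 on sin(t) was incorrectly written as 3: the term (sin(t)**2 + cos(t)**2)/cos(t)**2 was incorrectly written as (sin(t)**3 + cos(t)**2)/cos(t)**2
The later steps are derived from this incorrect expression, so the error originates in Step 2.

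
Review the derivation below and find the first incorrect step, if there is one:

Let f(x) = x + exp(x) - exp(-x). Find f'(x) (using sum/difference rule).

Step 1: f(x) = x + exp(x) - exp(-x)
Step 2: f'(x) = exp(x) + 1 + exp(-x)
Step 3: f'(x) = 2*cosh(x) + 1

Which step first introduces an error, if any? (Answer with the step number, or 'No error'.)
No error

All steps in this derivation are correct.
The final answer f'(x) = 2*cosh(x) + 1 is valid.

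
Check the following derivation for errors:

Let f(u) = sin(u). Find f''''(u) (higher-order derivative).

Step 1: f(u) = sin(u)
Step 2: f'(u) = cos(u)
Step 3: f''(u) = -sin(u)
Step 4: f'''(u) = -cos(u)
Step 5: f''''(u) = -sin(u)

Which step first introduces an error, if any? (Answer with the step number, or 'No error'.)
Step 5

Step 5 is incorrect due to a sign flip.
The step shows: -sin(u)
The correct value should be: sin(u)

Explanation: The sign of the whole expression was flipped: the term sin(u) was incorrectly written as -sin(u)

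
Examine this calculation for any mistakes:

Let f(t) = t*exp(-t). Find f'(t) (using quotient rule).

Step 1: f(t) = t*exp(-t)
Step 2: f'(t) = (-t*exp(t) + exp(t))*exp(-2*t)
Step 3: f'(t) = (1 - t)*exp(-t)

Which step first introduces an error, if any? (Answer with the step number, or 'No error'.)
No error

All steps in this derivation are correct.
The final answer f'(t) = (1 - t)*exp(-t) is valid.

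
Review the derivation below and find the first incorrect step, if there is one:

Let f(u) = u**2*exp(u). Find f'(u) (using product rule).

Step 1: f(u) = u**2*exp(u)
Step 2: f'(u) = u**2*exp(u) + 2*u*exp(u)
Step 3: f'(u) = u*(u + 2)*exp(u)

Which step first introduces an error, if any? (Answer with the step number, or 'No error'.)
No error

All steps in this derivation are correct.
The final answer f'(u) = u*(u + 2)*exp(u) is valid.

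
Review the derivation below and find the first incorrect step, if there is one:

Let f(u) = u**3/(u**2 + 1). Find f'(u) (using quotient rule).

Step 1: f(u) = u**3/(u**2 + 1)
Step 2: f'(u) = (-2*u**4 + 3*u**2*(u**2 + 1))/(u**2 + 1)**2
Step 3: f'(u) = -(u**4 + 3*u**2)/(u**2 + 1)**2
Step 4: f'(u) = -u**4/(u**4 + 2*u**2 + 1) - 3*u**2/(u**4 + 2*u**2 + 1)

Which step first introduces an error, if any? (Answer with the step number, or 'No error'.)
Step 3

Step 3 is incorrect due to a sign flip.
The step shows: -(u**4 + 3*u**2)/(u**2 + 1)**2
The correct value should be: (u**4 + 3*u**2)/(u**2 + 1)**2

Explanation: The sign of the whole expression was flipped: the term (u**4 + 3*u**2)/(u**2 + 1)**2 was incorrectly written as -(u**4 + 3*u**2)/(u**2 + 1)**2
The later steps are derived from this incorrect expression, so the error originates in Step 3.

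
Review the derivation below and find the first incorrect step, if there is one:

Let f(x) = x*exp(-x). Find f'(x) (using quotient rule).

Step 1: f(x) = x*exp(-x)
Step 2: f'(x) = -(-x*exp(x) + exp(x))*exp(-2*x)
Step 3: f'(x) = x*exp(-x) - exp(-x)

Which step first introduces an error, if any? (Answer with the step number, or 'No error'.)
Step 2

Step 2 is incorrect due to a sign flip.
The step shows: -(-x*exp(x) + exp(x))*exp(-2*x)
The correct value should be: (-x*exp(x) + exp(x))*exp(-2*x)

Explanation: The sign of the whole expression was flipped: the term (-x*exp(x) + exp(x))*exp(-2*x) was incorrectly written as -(-x*exp(x) + exp(x))*exp(-2*x)
The later steps are derived from this incorrect expression, so the error originates in Step 2.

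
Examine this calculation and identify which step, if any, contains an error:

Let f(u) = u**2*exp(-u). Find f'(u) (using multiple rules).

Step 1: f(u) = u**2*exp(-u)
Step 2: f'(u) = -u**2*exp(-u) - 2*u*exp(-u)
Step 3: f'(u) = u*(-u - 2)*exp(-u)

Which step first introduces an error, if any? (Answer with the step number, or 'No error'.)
Step 2

Step 2 is incorrect due to a sign flip.
The step shows: -u**2*exp(-u) - 2*u*exp(-u)
The correct value should be: -u**2*exp(-u) + 2*u*exp(-u)

Explanation: The sign of one term was flipped: the term 2*u*exp(-u) was incorrectly written as -2*u*exp(-u)
The later steps are derived from this incorrect expression, so the error originates in Step 2.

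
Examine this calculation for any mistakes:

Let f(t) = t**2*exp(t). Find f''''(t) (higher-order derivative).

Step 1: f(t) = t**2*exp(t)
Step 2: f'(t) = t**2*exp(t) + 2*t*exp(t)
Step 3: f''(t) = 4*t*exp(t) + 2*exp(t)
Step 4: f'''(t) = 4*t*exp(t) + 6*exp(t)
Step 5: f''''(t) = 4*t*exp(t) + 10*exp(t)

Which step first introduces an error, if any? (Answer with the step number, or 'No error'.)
Step 3

Step 3 is incorrect due to a dropped term.
The step shows: 4*t*exp(t) + 2*exp(t)
The correct value should be: t**2*exp(t) + 4*t*exp(t) + 2*exp(t)

Explanation: A term was dropped: the term t**2*exp(t) was incorrectly omitted
The later steps are derived from this incorrect expression, so the error originates in Step 3.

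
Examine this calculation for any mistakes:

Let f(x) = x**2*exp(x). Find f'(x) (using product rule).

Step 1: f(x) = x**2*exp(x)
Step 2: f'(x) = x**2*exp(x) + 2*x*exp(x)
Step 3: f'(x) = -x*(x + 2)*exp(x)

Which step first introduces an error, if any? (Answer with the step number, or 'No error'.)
Step 3

Step 3 is incorrect due to a sign flip.
The step shows: -x*(x + 2)*exp(x)
The correct value should be: x*(x + 2)*exp(x)

Explanation: The sign of the whole expression was flipped: the term x*(x + 2)*exp(x) was incorrectly written as -x*(x + 2)*exp(x)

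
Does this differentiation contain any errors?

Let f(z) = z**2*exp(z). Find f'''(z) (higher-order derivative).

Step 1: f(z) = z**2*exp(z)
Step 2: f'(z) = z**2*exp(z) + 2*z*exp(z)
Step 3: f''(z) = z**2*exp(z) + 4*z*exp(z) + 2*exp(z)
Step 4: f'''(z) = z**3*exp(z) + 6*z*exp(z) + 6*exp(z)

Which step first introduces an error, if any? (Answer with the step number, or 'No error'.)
Step 4

Step 4 is incorrect due to a wrong exponent.
The step shows: z**3*exp(z) + 6*z*exp(z) + 6*exp(z)
The correct value should be: z**2*exp(z) + 6*z*exp(z) + 6*exp(z)

Explanation: The exponent 2 on z was incorrectly written as 3: the term z**2*exp(z) was incorrectly written as z**3*exp(z)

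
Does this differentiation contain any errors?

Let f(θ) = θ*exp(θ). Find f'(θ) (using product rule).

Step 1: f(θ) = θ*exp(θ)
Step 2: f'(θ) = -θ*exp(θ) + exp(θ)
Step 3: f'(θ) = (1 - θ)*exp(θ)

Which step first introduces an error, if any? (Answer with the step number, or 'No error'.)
Step 2

Step 2 is incorrect due to a sign flip.
The step shows: -θ*exp(θ) + exp(θ)
The correct value should be: θ*exp(θ) + exp(θ)

Explanation: The sign of one term was flipped: the term θ*exp(θ) was incorrectly written as -θ*exp(θ)
The later steps are derived from this incorrect expression, so the error originates in Step 2.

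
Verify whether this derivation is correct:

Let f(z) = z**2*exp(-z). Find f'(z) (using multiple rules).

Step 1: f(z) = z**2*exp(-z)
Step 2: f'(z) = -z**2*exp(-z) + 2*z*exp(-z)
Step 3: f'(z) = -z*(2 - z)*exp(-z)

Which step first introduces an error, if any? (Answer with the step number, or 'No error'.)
Step 3

Step 3 is incorrect due to a sign flip.
The step shows: -z*(2 - z)*exp(-z)
The correct value should be: z*(2 - z)*exp(-z)

Explanation: The sign of the whole expression was flipped: the term z*(2 - z)*exp(-z) was incorrectly written as -z*(2 - z)*exp(-z)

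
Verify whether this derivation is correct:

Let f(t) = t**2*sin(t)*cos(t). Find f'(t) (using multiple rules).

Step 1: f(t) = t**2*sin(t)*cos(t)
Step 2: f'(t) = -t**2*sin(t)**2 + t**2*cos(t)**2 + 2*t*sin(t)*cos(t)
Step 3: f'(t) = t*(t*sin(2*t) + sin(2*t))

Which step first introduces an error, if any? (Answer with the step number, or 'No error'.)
Step 3

Step 3 is incorrect due to a wrong trig function.
The step shows: t*(t*sin(2*t) + sin(2*t))
The correct value should be: t*(t*cos(2*t) + sin(2*t))

Explanation: cos(2*t) was incorrectly written as sin(2*t): the term t*(t*cos(2*t) + sin(2*t)) was incorrectly written as t*(t*sin(2*t) + sin(2*t))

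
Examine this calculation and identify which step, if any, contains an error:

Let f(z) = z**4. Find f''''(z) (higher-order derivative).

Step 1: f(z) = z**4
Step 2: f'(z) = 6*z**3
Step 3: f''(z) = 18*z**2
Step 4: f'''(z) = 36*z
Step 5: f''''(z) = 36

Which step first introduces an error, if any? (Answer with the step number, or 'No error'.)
Step 2

Step 2 is incorrect due to a wrong coefficient.
The step shows: 6*z**3
The correct value should be: 4*z**3

Explanation: The coefficient 4 was incorrectly written as 6: the term 4*z**3 was incorrectly written as 6*z**3
The later steps are derived from this incorrect expression, so the error originates in Step 2.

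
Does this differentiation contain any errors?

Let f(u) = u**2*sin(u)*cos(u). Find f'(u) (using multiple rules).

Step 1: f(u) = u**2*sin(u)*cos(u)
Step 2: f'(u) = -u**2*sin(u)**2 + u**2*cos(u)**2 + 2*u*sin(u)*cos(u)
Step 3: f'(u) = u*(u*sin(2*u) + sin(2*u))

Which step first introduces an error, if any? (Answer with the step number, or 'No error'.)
Step 3

Step 3 is incorrect due to a wrong trig function.
The step shows: u*(u*sin(2*u) + sin(2*u))
The correct value should be: u*(u*cos(2*u) + sin(2*u))

Explanation: cos(2*u) was incorrectly written as sin(2*u): the term u*(u*cos(2*u) + sin(2*u)) was incorrectly written as u*(u*sin(2*u) + sin(2*u))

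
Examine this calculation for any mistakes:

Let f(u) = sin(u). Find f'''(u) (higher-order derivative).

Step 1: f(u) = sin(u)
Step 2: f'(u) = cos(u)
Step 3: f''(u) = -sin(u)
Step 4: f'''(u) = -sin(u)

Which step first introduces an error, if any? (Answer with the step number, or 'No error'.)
Step 4

Step 4 is incorrect due to a wrong trig function.
The step shows: -sin(u)
The correct value should be: -cos(u)

Explanation: cos(u) was incorrectly written as sin(u): the term -cos(u) was incorrectly written as -sin(u)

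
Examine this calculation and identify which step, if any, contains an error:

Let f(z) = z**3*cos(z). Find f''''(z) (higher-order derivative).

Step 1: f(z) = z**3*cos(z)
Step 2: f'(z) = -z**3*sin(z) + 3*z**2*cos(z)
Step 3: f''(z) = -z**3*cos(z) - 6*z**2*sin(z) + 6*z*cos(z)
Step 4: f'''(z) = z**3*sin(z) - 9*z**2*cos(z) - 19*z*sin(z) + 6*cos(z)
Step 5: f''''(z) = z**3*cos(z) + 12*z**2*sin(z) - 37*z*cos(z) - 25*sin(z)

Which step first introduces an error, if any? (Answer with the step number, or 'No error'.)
Step 4

Step 4 is incorrect due to a wrong coefficient.
The step shows: z**3*sin(z) - 9*z**2*cos(z) - 19*z*sin(z) + 6*cos(z)
The correct value should be: z**3*sin(z) - 9*z**2*cos(z) - 18*z*sin(z) + 6*cos(z)

Explanation: The coefficient -18 was incorrectly written as -19: the term -18*z*sin(z) was incorrectly written as -19*z*sin(z)
The later steps are derived from this incorrect expression, so the error originates in Step 4.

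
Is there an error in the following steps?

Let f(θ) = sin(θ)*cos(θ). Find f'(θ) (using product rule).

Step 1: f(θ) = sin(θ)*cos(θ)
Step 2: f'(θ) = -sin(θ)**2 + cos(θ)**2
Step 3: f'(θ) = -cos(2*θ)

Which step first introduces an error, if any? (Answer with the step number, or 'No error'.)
Step 3

Step 3 is incorrect due to a sign flip.
The step shows: -cos(2*θ)
The correct value should be: cos(2*θ)

Explanation: The sign of the whole expression was flipped: the term cos(2*θ) was incorrectly written as -cos(2*θ)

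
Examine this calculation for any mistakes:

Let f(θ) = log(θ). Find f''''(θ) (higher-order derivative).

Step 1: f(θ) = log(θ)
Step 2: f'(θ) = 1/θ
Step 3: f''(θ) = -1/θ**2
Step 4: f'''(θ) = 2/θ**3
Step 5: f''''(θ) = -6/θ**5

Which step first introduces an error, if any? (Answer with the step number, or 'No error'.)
Step 5

Step 5 is incorrect due to a wrong exponent.
The step shows: -6/θ**5
The correct value should be: -6/θ**4

Explanation: The exponent -4 on θ was incorrectly written as -5: the term -6/θ**4 was incorrectly written as -6/θ**5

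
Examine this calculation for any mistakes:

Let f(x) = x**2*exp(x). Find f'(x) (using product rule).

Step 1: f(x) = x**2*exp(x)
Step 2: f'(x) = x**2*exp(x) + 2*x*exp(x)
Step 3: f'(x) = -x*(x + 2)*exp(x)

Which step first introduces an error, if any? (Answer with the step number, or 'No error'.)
Step 3

Step 3 is incorrect due to a sign flip.
The step shows: -x*(x + 2)*exp(x)
The correct value should be: x*(x + 2)*exp(x)

Explanation: The sign of the whole expression was flipped: the term x*(x + 2)*exp(x) was incorrectly written as -x*(x + 2)*exp(x)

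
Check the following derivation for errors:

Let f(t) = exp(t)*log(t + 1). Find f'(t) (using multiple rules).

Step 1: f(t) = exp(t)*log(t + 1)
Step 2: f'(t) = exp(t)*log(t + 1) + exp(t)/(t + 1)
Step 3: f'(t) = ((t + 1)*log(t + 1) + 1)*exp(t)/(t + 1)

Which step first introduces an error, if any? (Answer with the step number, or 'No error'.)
No error

All steps in this derivation are correct.
The final answer f'(t) = ((t + 1)*log(t + 1) + 1)*exp(t)/(t + 1) is valid.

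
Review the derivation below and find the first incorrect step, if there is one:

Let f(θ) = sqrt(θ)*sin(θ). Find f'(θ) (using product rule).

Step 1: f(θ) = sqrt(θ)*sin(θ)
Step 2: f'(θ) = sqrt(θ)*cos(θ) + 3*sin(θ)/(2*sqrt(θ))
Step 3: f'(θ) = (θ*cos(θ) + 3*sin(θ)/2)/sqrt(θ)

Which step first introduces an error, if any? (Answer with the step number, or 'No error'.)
Step 2

Step 2 is incorrect due to a wrong coefficient.
The step shows: sqrt(θ)*cos(θ) + 3*sin(θ)/(2*sqrt(θ))
The correct value should be: sqrt(θ)*cos(θ) + sin(θ)/(2*sqrt(θ))

Explanation: The coefficient 1/2 was incorrectly written as 3/2: the term sin(θ)/(2*sqrt(θ)) was incorrectly written as 3*sin(θ)/(2*sqrt(θ))
The later steps are derived from this incorrect expression, so the error originates in Step 2.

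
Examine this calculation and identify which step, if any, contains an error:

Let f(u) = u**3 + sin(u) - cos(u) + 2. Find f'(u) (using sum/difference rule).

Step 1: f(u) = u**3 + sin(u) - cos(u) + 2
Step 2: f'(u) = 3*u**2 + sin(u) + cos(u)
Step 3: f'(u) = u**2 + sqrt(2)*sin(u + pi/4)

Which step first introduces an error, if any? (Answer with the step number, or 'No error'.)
Step 3

Step 3 is incorrect due to a wrong coefficient.
The step shows: u**2 + sqrt(2)*sin(u + pi/4)
The correct value should be: 3*u**2 + sqrt(2)*sin(u + pi/4)

Explanation: The coefficient 3 was incorrectly written as 1: the term 3*u**2 was incorrectly written as u**2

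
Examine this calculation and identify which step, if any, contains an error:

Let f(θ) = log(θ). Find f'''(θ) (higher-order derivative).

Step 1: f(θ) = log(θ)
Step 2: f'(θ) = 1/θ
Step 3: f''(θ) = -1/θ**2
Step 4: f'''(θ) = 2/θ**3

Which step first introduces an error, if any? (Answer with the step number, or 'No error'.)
No error

All steps in this derivation are correct.
The final answer f'''(θ) = 2/θ**3 is valid.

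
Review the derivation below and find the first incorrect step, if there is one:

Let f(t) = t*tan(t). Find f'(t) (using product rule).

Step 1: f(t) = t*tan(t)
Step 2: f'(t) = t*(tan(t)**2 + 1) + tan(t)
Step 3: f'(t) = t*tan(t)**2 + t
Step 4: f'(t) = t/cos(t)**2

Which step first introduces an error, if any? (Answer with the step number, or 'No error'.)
Step 3

Step 3 is incorrect due to a dropped term.
The step shows: t*tan(t)**2 + t
The correct value should be: t*tan(t)**2 + t + tan(t)

Explanation: A term was dropped: the term tan(t) was incorrectly omitted
The later steps are derived from this incorrect expression, so the error originates in Step 3.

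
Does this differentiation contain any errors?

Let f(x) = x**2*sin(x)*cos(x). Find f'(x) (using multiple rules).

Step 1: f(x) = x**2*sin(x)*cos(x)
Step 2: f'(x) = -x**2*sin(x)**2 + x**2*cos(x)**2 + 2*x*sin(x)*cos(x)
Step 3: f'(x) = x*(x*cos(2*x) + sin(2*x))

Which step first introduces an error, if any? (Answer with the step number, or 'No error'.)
No error

All steps in this derivation are correct.
The final answer f'(x) = x*(x*cos(2*x) + sin(2*x)) is valid.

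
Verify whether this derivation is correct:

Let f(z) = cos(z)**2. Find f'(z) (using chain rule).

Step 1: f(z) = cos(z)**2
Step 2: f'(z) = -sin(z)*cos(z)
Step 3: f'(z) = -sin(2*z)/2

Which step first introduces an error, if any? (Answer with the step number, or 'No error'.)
Step 2

Step 2 is incorrect due to a wrong coefficient.
The step shows: -sin(z)*cos(z)
The correct value should be: -2*sin(z)*cos(z)

Explanation: The coefficient -2 was incorrectly written as -1: the term -2*sin(z)*cos(z) was incorrectly written as -sin(z)*cos(z)
The later steps are derived from this incorrect expression, so the error originates in Step 2.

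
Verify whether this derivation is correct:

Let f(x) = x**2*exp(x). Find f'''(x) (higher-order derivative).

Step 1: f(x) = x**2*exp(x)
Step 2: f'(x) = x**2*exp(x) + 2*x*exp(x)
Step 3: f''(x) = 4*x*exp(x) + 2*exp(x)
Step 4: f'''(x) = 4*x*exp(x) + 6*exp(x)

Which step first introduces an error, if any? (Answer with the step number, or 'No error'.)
Step 3

Step 3 is incorrect due to a dropped term.
The step shows: 4*x*exp(x) + 2*exp(x)
The correct value should be: x**2*exp(x) + 4*x*exp(x) + 2*exp(x)

Explanation: A term was dropped: the term x**2*exp(x) was incorrectly omitted
The later steps are derived from this incorrect expression, so the error originates in Step 3.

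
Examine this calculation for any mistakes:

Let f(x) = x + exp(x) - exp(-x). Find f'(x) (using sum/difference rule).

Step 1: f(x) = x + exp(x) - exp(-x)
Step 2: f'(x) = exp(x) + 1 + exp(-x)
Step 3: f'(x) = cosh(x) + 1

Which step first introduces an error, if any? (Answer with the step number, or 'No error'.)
Step 3

Step 3 is incorrect due to a wrong coefficient.
The step shows: cosh(x) + 1
The correct value should be: 2*cosh(x) + 1

Explanation: The coefficient 2 was incorrectly written as 1: the term 2*cosh(x) was incorrectly written as cosh(x)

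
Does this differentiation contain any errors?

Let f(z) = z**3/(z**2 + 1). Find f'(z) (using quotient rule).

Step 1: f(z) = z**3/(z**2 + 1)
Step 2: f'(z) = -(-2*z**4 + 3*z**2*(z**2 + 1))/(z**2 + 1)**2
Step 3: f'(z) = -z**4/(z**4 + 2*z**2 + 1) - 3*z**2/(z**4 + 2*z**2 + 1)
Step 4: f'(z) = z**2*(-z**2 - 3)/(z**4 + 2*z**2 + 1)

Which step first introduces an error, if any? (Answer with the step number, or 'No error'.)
Step 2

Step 2 is incorrect due to a sign flip.
The step shows: -(-2*z**4 + 3*z**2*(z**2 + 1))/(z**2 + 1)**2
The correct value should be: (-2*z**4 + 3*z**2*(z**2 + 1))/(z**2 + 1)**2

Explanation: The sign of the whole expression was flipped: the term (-2*z**4 + 3*z**2*(z**2 + 1))/(z**2 + 1)**2 was incorrectly written as -(-2*z**4 + 3*z**2*(z**2 + 1))/(z**2 + 1)**2
The later steps are derived from this incorrect expression, so the error originates in Step 2.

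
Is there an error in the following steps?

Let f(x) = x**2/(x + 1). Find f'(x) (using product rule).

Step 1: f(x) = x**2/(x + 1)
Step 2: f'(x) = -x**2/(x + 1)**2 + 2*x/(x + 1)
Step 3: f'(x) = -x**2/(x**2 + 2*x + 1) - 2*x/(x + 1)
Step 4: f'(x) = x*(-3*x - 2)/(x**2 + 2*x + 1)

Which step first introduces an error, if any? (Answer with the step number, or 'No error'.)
Step 3

Step 3 is incorrect due to a sign flip.
The step shows: -x**2/(x**2 + 2*x + 1) - 2*x/(x + 1)
The correct value should be: -x**2/(x**2 + 2*x + 1) + 2*x/(x + 1)

Explanation: The sign of one term was flipped: the term 2*x/(x + 1) was incorrectly written as -2*x/(x + 1)
The later steps are derived from this incorrect expression, so the error originates in Step 3.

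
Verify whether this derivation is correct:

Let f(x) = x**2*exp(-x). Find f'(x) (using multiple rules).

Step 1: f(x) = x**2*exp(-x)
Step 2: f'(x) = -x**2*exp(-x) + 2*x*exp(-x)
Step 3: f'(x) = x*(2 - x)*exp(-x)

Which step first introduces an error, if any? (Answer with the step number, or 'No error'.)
No error

All steps in this derivation are correct.
The final answer f'(x) = x*(2 - x)*exp(-x) is valid.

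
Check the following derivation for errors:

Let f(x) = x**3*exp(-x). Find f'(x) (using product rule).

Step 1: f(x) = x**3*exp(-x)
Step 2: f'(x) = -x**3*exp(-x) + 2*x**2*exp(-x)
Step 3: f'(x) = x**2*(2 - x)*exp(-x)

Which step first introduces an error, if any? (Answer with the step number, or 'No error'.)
Step 2

Step 2 is incorrect due to a wrong coefficient.
The step shows: -x**3*exp(-x) + 2*x**2*exp(-x)
The correct value should be: -x**3*exp(-x) + 3*x**2*exp(-x)

Explanation: The coefficient 3 was incorrectly written as 2: the term 3*x**2*exp(-x) was incorrectly written as 2*x**2*exp(-x)
The later steps are derived from this incorrect expression, so the error originates in Step 2.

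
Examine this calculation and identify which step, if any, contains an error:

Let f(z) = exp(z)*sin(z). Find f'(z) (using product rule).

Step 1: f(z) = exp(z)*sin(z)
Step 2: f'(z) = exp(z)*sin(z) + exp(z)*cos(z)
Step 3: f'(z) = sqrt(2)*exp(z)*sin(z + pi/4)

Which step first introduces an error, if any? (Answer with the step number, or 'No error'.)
No error

All steps in this derivation are correct.
The final answer f'(z) = sqrt(2)*exp(z)*sin(z + pi/4) is valid.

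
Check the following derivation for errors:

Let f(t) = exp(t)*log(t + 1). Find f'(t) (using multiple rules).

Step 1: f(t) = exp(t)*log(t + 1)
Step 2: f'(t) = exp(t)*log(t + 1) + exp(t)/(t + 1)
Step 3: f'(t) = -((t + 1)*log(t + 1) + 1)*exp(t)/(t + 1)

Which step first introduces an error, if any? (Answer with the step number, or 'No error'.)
Step 3

Step 3 is incorrect due to a sign flip.
The step shows: -((t + 1)*log(t + 1) + 1)*exp(t)/(t + 1)
The correct value should be: ((t + 1)*log(t + 1) + 1)*exp(t)/(t + 1)

Explanation: The sign of the whole expression was flipped: the term ((t + 1)*log(t + 1) + 1)*exp(t)/(t + 1) was incorrectly written as -((t + 1)*log(t + 1) + 1)*exp(t)/(t + 1)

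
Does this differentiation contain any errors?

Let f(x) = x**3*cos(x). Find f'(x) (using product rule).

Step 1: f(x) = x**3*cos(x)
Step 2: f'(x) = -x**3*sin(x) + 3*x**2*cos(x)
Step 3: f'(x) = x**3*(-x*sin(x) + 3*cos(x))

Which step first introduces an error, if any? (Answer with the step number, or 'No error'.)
Step 3

Step 3 is incorrect due to a wrong exponent.
The step shows: x**3*(-x*sin(x) + 3*cos(x))
The correct value should be: x**2*(-x*sin(x) + 3*cos(x))

Explanation: The exponent 2 on x was incorrectly written as 3: the term x**2*(-x*sin(x) + 3*cos(x)) was incorrectly written as x**3*(-x*sin(x) + 3*cos(x))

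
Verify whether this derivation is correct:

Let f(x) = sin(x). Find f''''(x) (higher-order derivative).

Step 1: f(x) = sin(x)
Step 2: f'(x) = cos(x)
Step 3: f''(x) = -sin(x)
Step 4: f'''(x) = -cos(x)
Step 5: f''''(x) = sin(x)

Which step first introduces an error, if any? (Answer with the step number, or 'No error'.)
No error

All steps in this derivation are correct.
The final answer f''''(x) = sin(x) is valid.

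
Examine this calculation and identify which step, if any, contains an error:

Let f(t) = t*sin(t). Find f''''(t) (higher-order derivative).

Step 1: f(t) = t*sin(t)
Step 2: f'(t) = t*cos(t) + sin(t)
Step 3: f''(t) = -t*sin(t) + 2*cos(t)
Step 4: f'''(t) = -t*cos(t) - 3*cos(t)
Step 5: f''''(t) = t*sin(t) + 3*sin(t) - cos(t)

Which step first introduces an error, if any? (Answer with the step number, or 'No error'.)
Step 4

Step 4 is incorrect due to a wrong trig function.
The step shows: -t*cos(t) - 3*cos(t)
The correct value should be: -t*cos(t) - 3*sin(t)

Explanation: sin(t) was incorrectly written as cos(t): the term -3*sin(t) was incorrectly written as -3*cos(t)
The later steps are derived from this incorrect expression, so the error originates in Step 4.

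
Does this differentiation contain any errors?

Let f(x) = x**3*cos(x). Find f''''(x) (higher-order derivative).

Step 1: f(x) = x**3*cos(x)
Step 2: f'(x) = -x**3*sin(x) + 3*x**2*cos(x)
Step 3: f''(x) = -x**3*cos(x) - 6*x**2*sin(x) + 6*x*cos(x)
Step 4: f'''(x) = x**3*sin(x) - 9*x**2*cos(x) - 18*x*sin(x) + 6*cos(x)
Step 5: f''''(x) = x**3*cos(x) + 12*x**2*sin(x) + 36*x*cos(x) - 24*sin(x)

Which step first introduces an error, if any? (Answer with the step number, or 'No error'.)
Step 5

Step 5 is incorrect due to a sign flip.
The step shows: x**3*cos(x) + 12*x**2*sin(x) + 36*x*cos(x) - 24*sin(x)
The correct value should be: x**3*cos(x) + 12*x**2*sin(x) - 36*x*cos(x) - 24*sin(x)

Explanation: The sign of one term was flipped: the term -36*x*cos(x) was incorrectly written as 36*x*cos(x)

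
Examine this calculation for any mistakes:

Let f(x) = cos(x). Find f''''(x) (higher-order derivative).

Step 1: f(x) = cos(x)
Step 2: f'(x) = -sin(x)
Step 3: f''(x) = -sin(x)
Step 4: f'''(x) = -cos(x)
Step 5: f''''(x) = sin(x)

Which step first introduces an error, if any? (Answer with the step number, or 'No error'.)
Step 3

Step 3 is incorrect due to a wrong trig function.
The step shows: -sin(x)
The correct value should be: -cos(x)

Explanation: cos(x) was incorrectly written as sin(x): the term -cos(x) was incorrectly written as -sin(x)
The later steps are derived from this incorrect expression, so the error originates in Step 3.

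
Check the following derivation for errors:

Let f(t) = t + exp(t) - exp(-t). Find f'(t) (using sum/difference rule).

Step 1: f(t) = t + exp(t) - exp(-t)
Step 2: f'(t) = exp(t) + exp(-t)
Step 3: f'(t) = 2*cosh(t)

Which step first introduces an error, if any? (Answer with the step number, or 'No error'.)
Step 2

Step 2 is incorrect due to a dropped term.
The step shows: exp(t) + exp(-t)
The correct value should be: exp(t) + 1 + exp(-t)

Explanation: A term was dropped: the term 1 was incorrectly omitted
The later steps are derived from this incorrect expression, so the error originates in Step 2.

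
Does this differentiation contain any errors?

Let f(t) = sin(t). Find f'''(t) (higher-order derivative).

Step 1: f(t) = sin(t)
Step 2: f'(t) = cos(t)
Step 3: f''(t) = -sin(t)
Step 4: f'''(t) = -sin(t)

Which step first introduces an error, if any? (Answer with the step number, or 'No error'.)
Step 4

Step 4 is incorrect due to a wrong trig function.
The step shows: -sin(t)
The correct value should be: -cos(t)

Explanation: cos(t) was incorrectly written as sin(t): the term -cos(t) was incorrectly written as -sin(t)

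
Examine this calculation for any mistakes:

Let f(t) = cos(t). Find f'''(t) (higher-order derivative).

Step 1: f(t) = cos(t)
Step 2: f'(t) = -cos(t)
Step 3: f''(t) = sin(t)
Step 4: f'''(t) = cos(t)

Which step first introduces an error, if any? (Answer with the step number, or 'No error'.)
Step 2

Step 2 is incorrect due to a wrong trig function.
The step shows: -cos(t)
The correct value should be: -sin(t)

Explanation: sin(t) was incorrectly written as cos(t): the term -sin(t) was incorrectly written as -cos(t)
The later steps are derived from this incorrect expression, so the error originates in Step 2.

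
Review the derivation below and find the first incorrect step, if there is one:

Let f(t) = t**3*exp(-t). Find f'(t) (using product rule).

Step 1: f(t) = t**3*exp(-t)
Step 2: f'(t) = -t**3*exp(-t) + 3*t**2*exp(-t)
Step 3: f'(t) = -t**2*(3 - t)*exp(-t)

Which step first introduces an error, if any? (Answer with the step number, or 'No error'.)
Step 3

Step 3 is incorrect due to a sign flip.
The step shows: -t**2*(3 - t)*exp(-t)
The correct value should be: t**2*(3 - t)*exp(-t)

Explanation: The sign of the whole expression was flipped: the term t**2*(3 - t)*exp(-t) was incorrectly written as -t**2*(3 - t)*exp(-t)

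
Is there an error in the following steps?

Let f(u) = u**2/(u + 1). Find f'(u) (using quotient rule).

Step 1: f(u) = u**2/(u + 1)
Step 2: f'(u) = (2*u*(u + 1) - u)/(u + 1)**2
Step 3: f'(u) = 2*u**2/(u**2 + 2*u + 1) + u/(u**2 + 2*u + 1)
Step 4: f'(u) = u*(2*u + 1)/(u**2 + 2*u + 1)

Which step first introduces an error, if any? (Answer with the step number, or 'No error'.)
Step 2

Step 2 is incorrect due to a wrong exponent.
The step shows: (2*u*(u + 1) - u)/(u + 1)**2
The correct value should be: (-u**2 + 2*u*(u + 1))/(u + 1)**2

Explanation: The exponent 2 on u was incorrectly written as 1: the term (-u**2 + 2*u*(u + 1))/(u + 1)**2 was incorrectly written as (2*u*(u + 1) - u)/(u + 1)**2
The later steps are derived from this incorrect expression, so the error originates in Step 2.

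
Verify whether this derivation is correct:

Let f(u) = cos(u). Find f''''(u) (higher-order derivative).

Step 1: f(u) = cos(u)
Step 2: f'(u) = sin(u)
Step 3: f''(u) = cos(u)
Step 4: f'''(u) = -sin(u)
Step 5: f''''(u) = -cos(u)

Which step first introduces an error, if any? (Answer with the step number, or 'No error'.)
Step 2

Step 2 is incorrect due to a sign flip.
The step shows: sin(u)
The correct value should be: -sin(u)

Explanation: The sign of the whole expression was flipped: the term -sin(u) was incorrectly written as sin(u)
The later steps are derived from this incorrect expression, so the error originates in Step 2.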